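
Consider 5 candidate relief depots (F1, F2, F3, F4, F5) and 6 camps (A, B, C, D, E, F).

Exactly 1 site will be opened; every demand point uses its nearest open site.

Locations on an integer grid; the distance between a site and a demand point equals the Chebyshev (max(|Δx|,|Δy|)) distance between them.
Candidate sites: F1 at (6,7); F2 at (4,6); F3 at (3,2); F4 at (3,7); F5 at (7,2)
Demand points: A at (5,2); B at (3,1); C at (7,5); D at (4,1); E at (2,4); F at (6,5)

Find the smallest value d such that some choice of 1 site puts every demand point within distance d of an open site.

4

Open {F3}.
  Farthest demand point is C at distance 4 (to F3); all others are ≤ 4.
With {F2} the worst case is 5.
With {F5} the worst case is 5.
No size-1 selection achieves below 4.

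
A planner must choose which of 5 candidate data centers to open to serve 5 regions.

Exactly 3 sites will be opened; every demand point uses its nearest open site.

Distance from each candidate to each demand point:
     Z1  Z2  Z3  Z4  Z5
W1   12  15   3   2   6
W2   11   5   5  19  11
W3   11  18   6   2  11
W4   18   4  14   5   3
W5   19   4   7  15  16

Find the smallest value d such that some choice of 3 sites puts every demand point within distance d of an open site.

Open {W1, W2, W3}.
  Farthest demand point is Z1 at distance 11 (to W2); all others are ≤ 11.
With {W1, W2, W4} the worst case is 11.
With {W1, W2, W5} the worst case is 11.
No size-3 selection achieves below 11.

11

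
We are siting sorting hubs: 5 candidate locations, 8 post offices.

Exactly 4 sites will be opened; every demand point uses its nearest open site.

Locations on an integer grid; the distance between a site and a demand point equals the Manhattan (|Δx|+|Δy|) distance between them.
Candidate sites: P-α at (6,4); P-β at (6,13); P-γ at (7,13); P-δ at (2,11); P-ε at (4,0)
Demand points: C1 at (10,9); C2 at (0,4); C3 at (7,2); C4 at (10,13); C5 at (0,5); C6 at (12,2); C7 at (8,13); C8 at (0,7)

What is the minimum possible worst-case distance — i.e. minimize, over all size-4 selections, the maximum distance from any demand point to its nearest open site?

Open {P-α, P-β, P-γ, P-δ}.
  Farthest demand point is C6 at distance 8 (to P-α); all others are ≤ 8.
With {P-α, P-β, P-δ, P-ε} the worst case is 8.
With {P-α, P-γ, P-δ, P-ε} the worst case is 8.
No size-4 selection achieves below 8.

8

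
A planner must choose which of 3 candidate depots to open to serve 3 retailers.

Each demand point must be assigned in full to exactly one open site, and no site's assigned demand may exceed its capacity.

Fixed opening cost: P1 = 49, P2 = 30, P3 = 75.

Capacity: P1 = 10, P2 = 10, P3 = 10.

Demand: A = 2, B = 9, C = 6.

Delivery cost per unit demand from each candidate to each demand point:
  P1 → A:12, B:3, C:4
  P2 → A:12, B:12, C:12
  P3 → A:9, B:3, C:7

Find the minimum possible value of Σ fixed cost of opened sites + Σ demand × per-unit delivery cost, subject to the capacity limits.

Open {P1, P3}; cheapest assignment that respects the capacities:
  P1 (cap 10, load 8): A, C — cost 2×12 + 6×4 = 48
  P3 (cap 10, load 9): B — cost 9×3 = 27
  Shipping 75, fixed 124 → total 199.
  Any other capacity-feasible assignment to {P1, P3} ships for at least 75.
Compare {P1, P2}: its best feasible assignment gives total 202.
Compare {P2, P3}: its best feasible assignment gives total 228.
Every other set of open sites that can feasibly serve all demand totals ≥ 202 even under its best assignment. Minimum: 199.

199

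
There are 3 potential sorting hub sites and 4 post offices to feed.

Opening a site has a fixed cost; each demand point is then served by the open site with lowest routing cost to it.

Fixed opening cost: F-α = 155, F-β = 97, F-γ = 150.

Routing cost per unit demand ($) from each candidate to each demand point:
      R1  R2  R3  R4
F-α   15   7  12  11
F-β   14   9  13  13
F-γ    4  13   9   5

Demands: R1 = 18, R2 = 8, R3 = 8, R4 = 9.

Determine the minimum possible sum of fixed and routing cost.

Open {F-γ}: assign each demand point to its cheapest open site.
  R1→F-γ 18×4=72, R2→F-γ 8×13=104, R3→F-γ 8×9=72, R4→F-γ 9×5=45
  routing cost 293, fixed 150 → total 443.
Compare {F-β, F-γ}: routing cost 261 + fixed 247 = 508.
Compare {F-α, F-γ}: routing cost 245 + fixed 305 = 550.
Compare {F-β}: routing cost 545 + fixed 97 = 642.
All other subsets cost ≥ 508. Minimum total cost: 443.

443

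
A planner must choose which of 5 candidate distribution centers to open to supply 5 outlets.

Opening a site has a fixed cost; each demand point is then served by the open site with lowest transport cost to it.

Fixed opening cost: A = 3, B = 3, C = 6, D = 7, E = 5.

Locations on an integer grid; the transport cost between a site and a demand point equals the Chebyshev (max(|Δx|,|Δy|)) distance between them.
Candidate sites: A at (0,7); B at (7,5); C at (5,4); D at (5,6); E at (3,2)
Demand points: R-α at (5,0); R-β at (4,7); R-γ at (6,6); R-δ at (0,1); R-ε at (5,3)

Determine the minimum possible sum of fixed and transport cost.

19

Open {B, E}: assign each demand point to its cheapest open site.
  R-α→E 2, R-β→B 3, R-γ→B 1, R-δ→E 3, R-ε→B 2
  transport cost 11, fixed 8 → total 19.
Compare {B}: transport cost 18 + fixed 3 = 21.
Compare {C}: transport cost 15 + fixed 6 = 21.
Compare {E}: transport cost 16 + fixed 5 = 21.
All other subsets cost ≥ 21. Minimum total cost: 19.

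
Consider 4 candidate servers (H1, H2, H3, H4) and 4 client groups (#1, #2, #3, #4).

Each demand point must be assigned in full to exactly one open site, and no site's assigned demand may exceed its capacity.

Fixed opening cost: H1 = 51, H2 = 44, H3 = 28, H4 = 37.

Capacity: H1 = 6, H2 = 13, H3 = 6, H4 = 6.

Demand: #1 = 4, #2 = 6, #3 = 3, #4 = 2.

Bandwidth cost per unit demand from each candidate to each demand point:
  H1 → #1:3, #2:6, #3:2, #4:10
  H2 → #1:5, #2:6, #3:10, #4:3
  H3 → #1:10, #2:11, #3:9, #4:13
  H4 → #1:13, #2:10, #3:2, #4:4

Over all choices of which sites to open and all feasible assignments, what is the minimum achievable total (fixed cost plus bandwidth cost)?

149

Open {H2, H4}; cheapest assignment that respects the capacities:
  H2 (cap 13, load 12): #1, #2, #4 — cost 4×5 + 6×6 + 2×3 = 62
  H4 (cap 6, load 3): #3 — cost 3×2 = 6
  Shipping 68, fixed 81 → total 149.
  Any other capacity-feasible assignment to {H2, H4} ships for at least 68.
Compare {H2, H3}: its best feasible assignment gives total 161.
Compare {H1, H2}: its best feasible assignment gives total 163.
Every other set of open sites that can feasibly serve all demand totals ≥ 161 even under its best assignment. Minimum: 149.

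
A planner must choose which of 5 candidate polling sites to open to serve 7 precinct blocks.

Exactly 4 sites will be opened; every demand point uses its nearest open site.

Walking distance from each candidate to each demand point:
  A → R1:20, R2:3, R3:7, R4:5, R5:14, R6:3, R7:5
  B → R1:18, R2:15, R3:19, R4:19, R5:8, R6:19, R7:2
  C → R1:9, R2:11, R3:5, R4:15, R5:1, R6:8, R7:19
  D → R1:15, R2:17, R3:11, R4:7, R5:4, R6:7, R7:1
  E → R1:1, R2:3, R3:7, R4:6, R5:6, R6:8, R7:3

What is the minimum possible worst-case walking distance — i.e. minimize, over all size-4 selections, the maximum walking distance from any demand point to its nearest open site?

5

Open {A, B, C, E}.
  Farthest demand point is R3 at walking distance 5 (to C); all others are ≤ 5.
With {A, C, D, E} the worst case is 5.
With {A, B, D, E} the worst case is 7.
No size-4 selection achieves below 5.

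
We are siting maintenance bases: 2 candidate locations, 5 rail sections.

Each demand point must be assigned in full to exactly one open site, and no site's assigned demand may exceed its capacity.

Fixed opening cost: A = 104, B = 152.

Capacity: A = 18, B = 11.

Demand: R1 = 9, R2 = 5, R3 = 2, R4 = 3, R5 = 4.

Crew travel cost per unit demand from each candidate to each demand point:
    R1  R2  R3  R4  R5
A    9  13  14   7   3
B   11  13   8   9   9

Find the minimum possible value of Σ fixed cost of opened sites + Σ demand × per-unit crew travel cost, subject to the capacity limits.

451

Open {A, B}; cheapest assignment that respects the capacities:
  A (cap 18, load 16): R1, R4, R5 — cost 9×9 + 3×7 + 4×3 = 114
  B (cap 11, load 7): R2, R3 — cost 5×13 + 2×8 = 81
  Shipping 195, fixed 256 → total 451.
  Any other capacity-feasible assignment to {A, B} ships for at least 195.
Total demand is 23 and no other set of sites has combined capacity ≥ 23, so {A, B} is the only feasible choice of open sites. Minimum: 451.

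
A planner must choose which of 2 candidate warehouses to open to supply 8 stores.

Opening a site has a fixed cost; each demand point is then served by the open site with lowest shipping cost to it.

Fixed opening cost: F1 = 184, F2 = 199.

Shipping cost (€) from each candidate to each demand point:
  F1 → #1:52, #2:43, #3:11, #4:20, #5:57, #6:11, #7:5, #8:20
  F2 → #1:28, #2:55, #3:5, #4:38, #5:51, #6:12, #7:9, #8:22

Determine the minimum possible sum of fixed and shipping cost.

Open {F1}: assign each demand point to its cheapest open site.
  #1→F1 52, #2→F1 43, #3→F1 11, #4→F1 20, #5→F1 57, #6→F1 11, #7→F1 5, #8→F1 20
  shipping cost 219, fixed 184 → total 403.
Compare {F2}: shipping cost 220 + fixed 199 = 419.
Compare {F1, F2}: shipping cost 183 + fixed 383 = 566.

403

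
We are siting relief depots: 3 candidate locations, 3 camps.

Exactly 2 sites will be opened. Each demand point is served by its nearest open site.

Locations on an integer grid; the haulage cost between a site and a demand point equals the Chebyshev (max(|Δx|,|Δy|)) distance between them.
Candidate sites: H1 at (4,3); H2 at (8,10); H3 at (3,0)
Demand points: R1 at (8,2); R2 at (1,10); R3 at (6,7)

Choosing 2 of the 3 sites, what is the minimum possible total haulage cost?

14

Open {H1, H2}.
  R1→H1 4, R2→H1 7, R3→H2 3  ⇒ total 14.
Compare {H1, H3}: total 15.
Compare {H2, H3}: total 15.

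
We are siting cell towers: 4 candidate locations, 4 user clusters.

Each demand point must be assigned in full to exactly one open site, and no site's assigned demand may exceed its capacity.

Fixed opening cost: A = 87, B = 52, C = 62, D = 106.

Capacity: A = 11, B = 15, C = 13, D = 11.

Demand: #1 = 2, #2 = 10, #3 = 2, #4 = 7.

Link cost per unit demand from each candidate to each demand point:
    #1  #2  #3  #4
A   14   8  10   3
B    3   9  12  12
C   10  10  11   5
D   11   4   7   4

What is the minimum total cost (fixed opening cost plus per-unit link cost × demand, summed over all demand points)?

Open {B, C}; cheapest assignment that respects the capacities:
  B (cap 15, load 12): #1, #2 — cost 2×3 + 10×9 = 96
  C (cap 13, load 9): #3, #4 — cost 2×11 + 7×5 = 57
  Shipping 153, fixed 114 → total 267.
  Any other capacity-feasible assignment to {B, C} ships for at least 153.
Compare {A, B}: its best feasible assignment gives total 276.
Compare {C, D}: its best feasible assignment gives total 285.
Every other set of open sites that can feasibly serve all demand totals ≥ 276 even under its best assignment. Minimum: 267.

267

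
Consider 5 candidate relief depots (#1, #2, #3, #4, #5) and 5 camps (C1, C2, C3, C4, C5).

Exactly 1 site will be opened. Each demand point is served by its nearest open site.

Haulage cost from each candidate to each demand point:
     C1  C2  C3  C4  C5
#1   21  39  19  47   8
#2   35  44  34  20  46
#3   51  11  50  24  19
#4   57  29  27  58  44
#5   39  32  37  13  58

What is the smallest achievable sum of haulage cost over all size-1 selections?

134

Open {#1}.
  C1→#1 21, C2→#1 39, C3→#1 19, C4→#1 47, C5→#1 8  ⇒ total 134.
Compare {#3}: total 155.
Compare {#2}: total 179.
No size-1 selection does better; minimum is 134.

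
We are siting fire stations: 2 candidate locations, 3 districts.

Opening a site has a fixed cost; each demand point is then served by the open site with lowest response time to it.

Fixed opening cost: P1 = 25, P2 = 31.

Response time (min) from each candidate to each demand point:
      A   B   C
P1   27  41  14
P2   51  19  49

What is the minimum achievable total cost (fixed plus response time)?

107

Open {P1}: assign each demand point to its cheapest open site.
  A→P1 27, B→P1 41, C→P1 14
  response time 82, fixed 25 → total 107.
Compare {P1, P2}: response time 60 + fixed 56 = 116.
Compare {P2}: response time 119 + fixed 31 = 150.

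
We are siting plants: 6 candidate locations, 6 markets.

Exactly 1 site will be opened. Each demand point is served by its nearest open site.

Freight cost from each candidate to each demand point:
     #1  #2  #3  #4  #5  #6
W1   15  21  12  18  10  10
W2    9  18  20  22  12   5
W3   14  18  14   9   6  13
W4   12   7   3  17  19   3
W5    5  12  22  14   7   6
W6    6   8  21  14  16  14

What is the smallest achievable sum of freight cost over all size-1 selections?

Open {W4}.
  #1→W4 12, #2→W4 7, #3→W4 3, #4→W4 17, #5→W4 19, #6→W4 3  ⇒ total 61.
Compare {W5}: total 66.
Compare {W3}: total 74.
No size-1 selection does better; minimum is 61.

61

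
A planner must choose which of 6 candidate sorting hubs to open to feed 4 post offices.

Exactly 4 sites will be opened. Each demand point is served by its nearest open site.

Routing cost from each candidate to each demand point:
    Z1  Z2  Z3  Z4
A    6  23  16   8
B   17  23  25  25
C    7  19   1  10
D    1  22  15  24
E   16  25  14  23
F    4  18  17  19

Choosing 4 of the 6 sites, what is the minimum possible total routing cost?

Open {A, C, D, F}.
  Z1→D 1, Z2→F 18, Z3→C 1, Z4→A 8  ⇒ total 28.
Compare {A, B, C, D}: total 29.
Compare {A, C, D, E}: total 29.
No size-4 selection does better; minimum is 28.

28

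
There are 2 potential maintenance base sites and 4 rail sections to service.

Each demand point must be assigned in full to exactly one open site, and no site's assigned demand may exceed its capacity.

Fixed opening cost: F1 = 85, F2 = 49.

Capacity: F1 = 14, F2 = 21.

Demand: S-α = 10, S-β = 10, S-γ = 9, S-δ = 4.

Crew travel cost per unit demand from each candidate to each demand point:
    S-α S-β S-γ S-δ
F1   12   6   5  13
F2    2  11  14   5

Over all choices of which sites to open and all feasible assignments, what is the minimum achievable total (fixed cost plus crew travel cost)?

Open {F1, F2}; cheapest assignment that respects the capacities:
  F1 (cap 14, load 13): S-γ, S-δ — cost 9×5 + 4×13 = 97
  F2 (cap 21, load 20): S-α, S-β — cost 10×2 + 10×11 = 130
  Shipping 227, fixed 134 → total 361.
  Any other capacity-feasible assignment to {F1, F2} ships for at least 227.
Total demand is 33 and no other set of sites has combined capacity ≥ 33, so {F1, F2} is the only feasible choice of open sites. Minimum: 361.

361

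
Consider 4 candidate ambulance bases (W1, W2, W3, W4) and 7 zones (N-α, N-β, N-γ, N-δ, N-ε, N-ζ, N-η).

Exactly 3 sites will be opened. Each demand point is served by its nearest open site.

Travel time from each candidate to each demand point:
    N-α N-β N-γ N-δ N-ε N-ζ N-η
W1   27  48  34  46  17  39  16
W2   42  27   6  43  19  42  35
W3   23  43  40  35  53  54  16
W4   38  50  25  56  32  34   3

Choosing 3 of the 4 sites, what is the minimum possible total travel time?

Open {W2, W3, W4}.
  N-α→W3 23, N-β→W2 27, N-γ→W2 6, N-δ→W3 35, N-ε→W2 19, N-ζ→W4 34, N-η→W4 3  ⇒ total 147.
Compare {W1, W2, W4}: total 157.
Compare {W1, W2, W3}: total 163.
No size-3 selection does better; minimum is 147.

147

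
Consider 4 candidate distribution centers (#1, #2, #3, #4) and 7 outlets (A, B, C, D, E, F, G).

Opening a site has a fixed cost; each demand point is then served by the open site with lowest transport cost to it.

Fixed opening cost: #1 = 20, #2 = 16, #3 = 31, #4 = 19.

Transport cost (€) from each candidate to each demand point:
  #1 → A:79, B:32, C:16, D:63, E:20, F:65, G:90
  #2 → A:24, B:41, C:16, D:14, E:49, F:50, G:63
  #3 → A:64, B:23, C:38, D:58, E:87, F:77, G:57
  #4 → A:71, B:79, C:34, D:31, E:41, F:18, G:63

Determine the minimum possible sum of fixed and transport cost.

Open {#1, #2, #4}: assign each demand point to its cheapest open site.
  A→#2 24, B→#1 32, C→#1 16, D→#2 14, E→#1 20, F→#4 18, G→#2 63
  transport cost 187, fixed 55 → total 242.
Compare {#2, #4}: transport cost 217 + fixed 35 = 252.
Compare {#1, #2}: transport cost 219 + fixed 36 = 255.
Compare {#1, #2, #3, #4}: transport cost 172 + fixed 86 = 258.
All other subsets cost ≥ 252. Minimum total cost: 242.

242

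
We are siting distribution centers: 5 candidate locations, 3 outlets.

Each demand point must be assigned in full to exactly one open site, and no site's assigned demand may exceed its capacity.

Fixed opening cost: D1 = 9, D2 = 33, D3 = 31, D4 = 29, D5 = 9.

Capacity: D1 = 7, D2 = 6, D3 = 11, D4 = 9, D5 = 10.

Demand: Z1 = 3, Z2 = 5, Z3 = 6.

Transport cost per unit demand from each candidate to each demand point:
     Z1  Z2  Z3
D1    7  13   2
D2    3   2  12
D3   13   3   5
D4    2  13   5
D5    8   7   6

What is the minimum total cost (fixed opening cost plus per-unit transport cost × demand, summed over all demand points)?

89

Open {D1, D5}; cheapest assignment that respects the capacities:
  D1 (cap 7, load 6): Z3 — cost 6×2 = 12
  D5 (cap 10, load 8): Z1, Z2 — cost 3×8 + 5×7 = 59
  Shipping 71, fixed 18 → total 89.
  Any other capacity-feasible assignment to {D1, D5} ships for at least 71.
Compare {D1, D2, D5}: its best feasible assignment gives total 97.
Compare {D1, D2, D4}: its best feasible assignment gives total 99.
Every other set of open sites that can feasibly serve all demand totals ≥ 97 even under its best assignment. Minimum: 89.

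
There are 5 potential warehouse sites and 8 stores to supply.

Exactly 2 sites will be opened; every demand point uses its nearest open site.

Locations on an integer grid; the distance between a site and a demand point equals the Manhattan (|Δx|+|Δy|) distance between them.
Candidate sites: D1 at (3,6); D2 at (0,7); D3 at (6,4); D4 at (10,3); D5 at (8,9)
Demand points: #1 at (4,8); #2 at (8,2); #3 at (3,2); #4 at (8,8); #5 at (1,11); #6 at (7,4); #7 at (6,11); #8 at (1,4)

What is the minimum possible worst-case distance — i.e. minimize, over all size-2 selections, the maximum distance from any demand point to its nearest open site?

Open {D1, D3}.
  Farthest demand point is #5 at distance 7 (to D1); all others are ≤ 7.
With {D1, D5} the worst case is 7.
With {D2, D3} the worst case is 7.
No size-2 selection achieves below 7.

7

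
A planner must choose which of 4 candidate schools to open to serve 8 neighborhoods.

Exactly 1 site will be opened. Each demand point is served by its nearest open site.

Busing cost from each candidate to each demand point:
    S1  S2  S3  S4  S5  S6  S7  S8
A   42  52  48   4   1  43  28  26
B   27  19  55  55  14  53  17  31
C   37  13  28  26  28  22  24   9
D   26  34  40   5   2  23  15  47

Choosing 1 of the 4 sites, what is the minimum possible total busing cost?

187

Open {C}.
  S1→C 37, S2→C 13, S3→C 28, S4→C 26, S5→C 28, S6→C 22, S7→C 24, S8→C 9  ⇒ total 187.
Compare {D}: total 192.
Compare {A}: total 244.
No size-1 selection does better; minimum is 187.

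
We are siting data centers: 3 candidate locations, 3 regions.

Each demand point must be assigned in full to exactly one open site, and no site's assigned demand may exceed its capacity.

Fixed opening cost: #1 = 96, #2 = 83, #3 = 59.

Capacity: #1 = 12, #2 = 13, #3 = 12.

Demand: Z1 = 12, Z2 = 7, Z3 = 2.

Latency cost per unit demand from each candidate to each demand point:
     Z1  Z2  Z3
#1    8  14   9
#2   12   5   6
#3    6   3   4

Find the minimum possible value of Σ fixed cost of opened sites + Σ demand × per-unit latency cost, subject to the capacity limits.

Open {#2, #3}; cheapest assignment that respects the capacities:
  #2 (cap 13, load 9): Z2, Z3 — cost 7×5 + 2×6 = 47
  #3 (cap 12, load 12): Z1 — cost 12×6 = 72
  Shipping 119, fixed 142 → total 261.
  Any other capacity-feasible assignment to {#2, #3} ships for at least 119.
Compare {#1, #3}: its best feasible assignment gives total 280.
Compare {#1, #2}: its best feasible assignment gives total 322.
Every other set of open sites that can feasibly serve all demand totals ≥ 280 even under its best assignment. Minimum: 261.

261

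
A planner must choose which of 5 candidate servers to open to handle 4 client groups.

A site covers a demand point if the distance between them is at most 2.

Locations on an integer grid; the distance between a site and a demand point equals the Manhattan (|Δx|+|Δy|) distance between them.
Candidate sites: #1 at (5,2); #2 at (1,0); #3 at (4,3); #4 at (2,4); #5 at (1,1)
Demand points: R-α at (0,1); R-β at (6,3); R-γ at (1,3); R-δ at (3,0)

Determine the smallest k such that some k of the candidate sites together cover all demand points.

3

Coverage sets (demand points within 2 of each site):
  #1: {R-β}
  #2: {R-α, R-δ}
  #3: {R-β}
  #4: {R-γ}
  #5: {R-α, R-γ}
No 2 sites suffice: every size-2 union leaves at least one demand point uncovered.
But {#1, #2, #4} covers everything, so the minimum is 3.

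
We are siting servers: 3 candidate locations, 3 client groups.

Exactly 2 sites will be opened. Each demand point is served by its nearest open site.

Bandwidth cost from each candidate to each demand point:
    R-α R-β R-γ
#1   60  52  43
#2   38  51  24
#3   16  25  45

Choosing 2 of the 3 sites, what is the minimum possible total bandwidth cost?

65

Open {#2, #3}.
  R-α→#3 16, R-β→#3 25, R-γ→#2 24  ⇒ total 65.
Compare {#1, #3}: total 84.
Compare {#1, #2}: total 113.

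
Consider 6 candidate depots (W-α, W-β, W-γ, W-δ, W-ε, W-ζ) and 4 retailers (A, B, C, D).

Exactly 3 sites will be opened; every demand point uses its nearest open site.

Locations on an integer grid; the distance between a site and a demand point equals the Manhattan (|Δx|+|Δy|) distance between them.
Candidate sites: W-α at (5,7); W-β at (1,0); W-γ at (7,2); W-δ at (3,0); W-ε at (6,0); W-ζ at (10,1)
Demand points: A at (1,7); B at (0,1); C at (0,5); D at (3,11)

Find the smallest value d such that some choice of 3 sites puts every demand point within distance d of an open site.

Open {W-α, W-β, W-γ}.
  Farthest demand point is C at distance 6 (to W-β); all others are ≤ 6.
With {W-α, W-β, W-δ} the worst case is 6.
With {W-α, W-β, W-ε} the worst case is 6.
No size-3 selection achieves below 6.

6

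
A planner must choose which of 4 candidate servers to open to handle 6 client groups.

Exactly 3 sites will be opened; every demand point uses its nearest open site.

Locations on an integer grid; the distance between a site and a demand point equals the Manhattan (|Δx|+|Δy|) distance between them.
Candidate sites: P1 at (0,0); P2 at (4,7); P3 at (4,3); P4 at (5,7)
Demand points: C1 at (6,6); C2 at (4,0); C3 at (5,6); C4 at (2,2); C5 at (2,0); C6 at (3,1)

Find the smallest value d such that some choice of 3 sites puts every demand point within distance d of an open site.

3

Open {P1, P2, P3}.
  Farthest demand point is C1 at distance 3 (to P2); all others are ≤ 3.
With {P1, P3, P4} the worst case is 3.
With {P1, P2, P4} the worst case is 4.
No size-3 selection achieves below 3.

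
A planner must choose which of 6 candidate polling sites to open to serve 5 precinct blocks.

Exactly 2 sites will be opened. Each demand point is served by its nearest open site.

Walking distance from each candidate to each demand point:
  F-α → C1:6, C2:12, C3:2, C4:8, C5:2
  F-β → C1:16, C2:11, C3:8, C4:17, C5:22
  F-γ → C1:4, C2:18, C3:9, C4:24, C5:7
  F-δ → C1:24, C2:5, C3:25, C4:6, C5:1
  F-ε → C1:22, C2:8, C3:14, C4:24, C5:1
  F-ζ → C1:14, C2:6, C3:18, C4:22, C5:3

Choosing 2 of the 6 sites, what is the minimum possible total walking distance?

20

Open {F-α, F-δ}.
  C1→F-α 6, C2→F-δ 5, C3→F-α 2, C4→F-δ 6, C5→F-δ 1  ⇒ total 20.
Compare {F-α, F-ζ}: total 24.
Compare {F-α, F-ε}: total 25.
No size-2 selection does better; minimum is 20.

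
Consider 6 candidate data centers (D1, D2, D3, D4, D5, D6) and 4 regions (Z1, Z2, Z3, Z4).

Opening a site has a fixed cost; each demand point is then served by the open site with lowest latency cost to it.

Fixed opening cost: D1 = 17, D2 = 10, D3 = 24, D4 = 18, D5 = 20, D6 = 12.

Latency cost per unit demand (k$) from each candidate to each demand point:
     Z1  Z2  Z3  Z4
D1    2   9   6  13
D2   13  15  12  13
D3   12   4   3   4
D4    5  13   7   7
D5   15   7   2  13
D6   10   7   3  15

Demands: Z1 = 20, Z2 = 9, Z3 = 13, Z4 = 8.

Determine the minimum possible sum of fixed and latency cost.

Open {D1, D3}: assign each demand point to its cheapest open site.
  Z1→D1 20×2=40, Z2→D3 9×4=36, Z3→D3 13×3=39, Z4→D3 8×4=32
  latency cost 147, fixed 41 → total 188.
Compare {D1, D3, D5}: latency cost 134 + fixed 61 = 195.
Compare {D1, D2, D3}: latency cost 147 + fixed 51 = 198.
Compare {D1, D3, D6}: latency cost 147 + fixed 53 = 200.
All other subsets cost ≥ 195. Minimum total cost: 188.

188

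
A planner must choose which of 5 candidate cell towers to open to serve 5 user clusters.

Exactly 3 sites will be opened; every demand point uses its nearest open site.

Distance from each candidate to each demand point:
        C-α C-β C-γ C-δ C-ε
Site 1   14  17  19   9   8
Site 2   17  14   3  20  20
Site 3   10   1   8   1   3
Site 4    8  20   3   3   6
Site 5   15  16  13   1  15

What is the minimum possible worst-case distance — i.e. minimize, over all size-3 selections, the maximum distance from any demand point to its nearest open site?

8

Open {Site 1, Site 3, Site 4}.
  Farthest demand point is C-α at distance 8 (to Site 4); all others are ≤ 8.
With {Site 2, Site 3, Site 4} the worst case is 8.
With {Site 3, Site 4, Site 5} the worst case is 8.
No size-3 selection achieves below 8.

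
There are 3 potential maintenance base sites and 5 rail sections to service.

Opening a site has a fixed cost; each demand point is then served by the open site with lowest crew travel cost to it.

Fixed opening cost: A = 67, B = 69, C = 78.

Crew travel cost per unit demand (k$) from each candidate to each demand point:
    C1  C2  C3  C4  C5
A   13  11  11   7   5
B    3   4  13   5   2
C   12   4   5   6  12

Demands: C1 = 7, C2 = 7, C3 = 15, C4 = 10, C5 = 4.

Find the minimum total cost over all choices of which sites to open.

Open {B, C}: assign each demand point to its cheapest open site.
  C1→B 7×3=21, C2→B 7×4=28, C3→C 15×5=75, C4→B 10×5=50, C5→B 4×2=8
  crew travel cost 182, fixed 147 → total 329.
Compare {B}: crew travel cost 302 + fixed 69 = 371.
Compare {C}: crew travel cost 295 + fixed 78 = 373.
Compare {A, B, C}: crew travel cost 182 + fixed 214 = 396.
All other subsets cost ≥ 371. Minimum total cost: 329.

329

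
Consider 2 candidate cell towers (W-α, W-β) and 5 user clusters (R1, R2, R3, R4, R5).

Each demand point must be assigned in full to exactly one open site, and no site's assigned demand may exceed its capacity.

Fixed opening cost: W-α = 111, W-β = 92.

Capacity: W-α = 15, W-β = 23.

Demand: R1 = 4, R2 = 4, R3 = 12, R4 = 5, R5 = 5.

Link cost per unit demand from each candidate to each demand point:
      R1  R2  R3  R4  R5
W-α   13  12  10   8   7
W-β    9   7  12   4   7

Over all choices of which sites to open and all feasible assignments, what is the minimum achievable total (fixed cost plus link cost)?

442

Open {W-α, W-β}; cheapest assignment that respects the capacities:
  W-α (cap 15, load 12): R3 — cost 12×10 = 120
  W-β (cap 23, load 18): R1, R2, R4, R5 — cost 4×9 + 4×7 + 5×4 + 5×7 = 119
  Shipping 239, fixed 203 → total 442.
  Any other capacity-feasible assignment to {W-α, W-β} ships for at least 239.
Total demand is 30 and no other set of sites has combined capacity ≥ 30, so {W-α, W-β} is the only feasible choice of open sites. Minimum: 442.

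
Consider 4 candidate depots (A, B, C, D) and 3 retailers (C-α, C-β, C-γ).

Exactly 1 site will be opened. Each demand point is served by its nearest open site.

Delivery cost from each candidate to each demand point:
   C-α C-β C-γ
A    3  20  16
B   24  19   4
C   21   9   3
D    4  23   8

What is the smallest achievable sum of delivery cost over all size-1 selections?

33

Open {C}.
  C-α→C 21, C-β→C 9, C-γ→C 3  ⇒ total 33.
Compare {D}: total 35.
Compare {A}: total 39.
No size-1 selection does better; minimum is 33.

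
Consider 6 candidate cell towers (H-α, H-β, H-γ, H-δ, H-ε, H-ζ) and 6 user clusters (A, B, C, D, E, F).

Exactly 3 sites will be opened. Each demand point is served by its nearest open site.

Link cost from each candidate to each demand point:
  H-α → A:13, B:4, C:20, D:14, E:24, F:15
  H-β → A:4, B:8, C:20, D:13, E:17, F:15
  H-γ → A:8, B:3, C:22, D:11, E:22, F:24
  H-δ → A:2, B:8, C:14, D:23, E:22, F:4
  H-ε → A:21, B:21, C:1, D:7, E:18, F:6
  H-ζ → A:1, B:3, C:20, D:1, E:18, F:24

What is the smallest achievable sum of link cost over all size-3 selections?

Open {H-δ, H-ε, H-ζ}.
  A→H-ζ 1, B→H-ζ 3, C→H-ε 1, D→H-ζ 1, E→H-ε 18, F→H-δ 4  ⇒ total 28.
Compare {H-β, H-ε, H-ζ}: total 29.
Compare {H-α, H-ε, H-ζ}: total 30.
No size-3 selection does better; minimum is 28.

28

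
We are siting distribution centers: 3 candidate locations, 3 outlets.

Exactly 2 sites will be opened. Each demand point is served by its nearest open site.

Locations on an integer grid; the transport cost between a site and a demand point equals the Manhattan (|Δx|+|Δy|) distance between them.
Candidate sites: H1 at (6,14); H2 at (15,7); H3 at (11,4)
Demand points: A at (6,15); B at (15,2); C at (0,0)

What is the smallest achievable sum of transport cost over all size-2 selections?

Open {H1, H3}.
  A→H1 1, B→H3 6, C→H3 15  ⇒ total 22.
Compare {H1, H2}: total 26.
Compare {H2, H3}: total 36.

22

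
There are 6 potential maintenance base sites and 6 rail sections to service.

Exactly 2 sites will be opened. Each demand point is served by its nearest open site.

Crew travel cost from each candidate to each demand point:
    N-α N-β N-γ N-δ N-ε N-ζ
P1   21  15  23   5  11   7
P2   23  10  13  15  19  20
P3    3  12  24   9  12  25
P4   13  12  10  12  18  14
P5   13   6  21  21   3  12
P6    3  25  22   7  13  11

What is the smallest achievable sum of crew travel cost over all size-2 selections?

51

Open {P5, P6}.
  N-α→P6 3, N-β→P5 6, N-γ→P5 21, N-δ→P6 7, N-ε→P5 3, N-ζ→P6 11  ⇒ total 51.
Compare {P3, P5}: total 54.
Compare {P1, P5}: total 55.
No size-2 selection does better; minimum is 51.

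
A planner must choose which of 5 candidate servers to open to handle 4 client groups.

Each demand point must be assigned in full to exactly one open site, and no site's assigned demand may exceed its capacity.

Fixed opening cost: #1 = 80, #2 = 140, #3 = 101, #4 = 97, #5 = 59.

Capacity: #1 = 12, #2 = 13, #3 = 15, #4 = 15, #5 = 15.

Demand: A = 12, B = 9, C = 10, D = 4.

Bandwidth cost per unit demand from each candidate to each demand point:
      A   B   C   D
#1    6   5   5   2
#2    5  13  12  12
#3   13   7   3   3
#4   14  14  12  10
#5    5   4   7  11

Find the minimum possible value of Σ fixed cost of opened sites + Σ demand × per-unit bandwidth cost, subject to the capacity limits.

Open {#1, #3, #5}; cheapest assignment that respects the capacities:
  #1 (cap 12, load 9): B — cost 9×5 = 45
  #3 (cap 15, load 14): C, D — cost 10×3 + 4×3 = 42
  #5 (cap 15, load 12): A — cost 12×5 = 60
  Shipping 147, fixed 240 → total 387.
  Any other capacity-feasible assignment to {#1, #3, #5} ships for at least 147.
Compare {#2, #3, #5}: its best feasible assignment gives total 438.
Compare {#1, #2, #3}: its best feasible assignment gives total 468.
Every other set of open sites that can feasibly serve all demand totals ≥ 438 even under its best assignment. Minimum: 387.

387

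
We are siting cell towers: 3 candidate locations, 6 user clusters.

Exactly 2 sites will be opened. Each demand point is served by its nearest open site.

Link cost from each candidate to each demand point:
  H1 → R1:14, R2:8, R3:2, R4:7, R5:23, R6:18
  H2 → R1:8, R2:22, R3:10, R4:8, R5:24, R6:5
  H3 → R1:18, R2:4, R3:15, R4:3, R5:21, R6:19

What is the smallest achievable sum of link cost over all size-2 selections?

Open {H2, H3}.
  R1→H2 8, R2→H3 4, R3→H2 10, R4→H3 3, R5→H3 21, R6→H2 5  ⇒ total 51.
Compare {H1, H2}: total 53.
Compare {H1, H3}: total 62.

51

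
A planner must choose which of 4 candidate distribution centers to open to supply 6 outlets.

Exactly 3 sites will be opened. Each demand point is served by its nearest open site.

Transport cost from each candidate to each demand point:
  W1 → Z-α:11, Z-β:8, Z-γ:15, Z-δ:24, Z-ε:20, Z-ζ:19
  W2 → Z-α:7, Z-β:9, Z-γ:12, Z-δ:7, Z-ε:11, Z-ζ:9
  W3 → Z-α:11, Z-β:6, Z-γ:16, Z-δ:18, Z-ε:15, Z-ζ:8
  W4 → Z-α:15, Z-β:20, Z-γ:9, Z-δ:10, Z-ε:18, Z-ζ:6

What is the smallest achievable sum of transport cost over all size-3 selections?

46

Open {W2, W3, W4}.
  Z-α→W2 7, Z-β→W3 6, Z-γ→W4 9, Z-δ→W2 7, Z-ε→W2 11, Z-ζ→W4 6  ⇒ total 46.
Compare {W1, W2, W4}: total 48.
Compare {W1, W2, W3}: total 51.
No size-3 selection does better; minimum is 46.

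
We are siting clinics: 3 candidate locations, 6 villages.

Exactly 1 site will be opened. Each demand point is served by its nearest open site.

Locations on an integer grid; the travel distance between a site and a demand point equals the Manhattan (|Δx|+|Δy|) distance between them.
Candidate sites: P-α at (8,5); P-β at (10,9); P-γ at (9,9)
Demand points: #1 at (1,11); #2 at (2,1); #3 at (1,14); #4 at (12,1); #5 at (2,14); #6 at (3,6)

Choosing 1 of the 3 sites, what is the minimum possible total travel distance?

68

Open {P-α}.
  #1→P-α 13, #2→P-α 10, #3→P-α 16, #4→P-α 8, #5→P-α 15, #6→P-α 6  ⇒ total 68.
Compare {P-γ}: total 70.
Compare {P-β}: total 74.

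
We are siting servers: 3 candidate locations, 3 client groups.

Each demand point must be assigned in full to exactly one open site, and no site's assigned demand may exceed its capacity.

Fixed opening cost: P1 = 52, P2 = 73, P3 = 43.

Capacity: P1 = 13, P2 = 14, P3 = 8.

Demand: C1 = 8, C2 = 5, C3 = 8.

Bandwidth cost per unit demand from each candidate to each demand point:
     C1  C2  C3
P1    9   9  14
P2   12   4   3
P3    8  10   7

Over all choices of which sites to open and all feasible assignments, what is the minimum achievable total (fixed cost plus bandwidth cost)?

Open {P2, P3}; cheapest assignment that respects the capacities:
  P2 (cap 14, load 13): C2, C3 — cost 5×4 + 8×3 = 44
  P3 (cap 8, load 8): C1 — cost 8×8 = 64
  Shipping 108, fixed 116 → total 224.
  Any other capacity-feasible assignment to {P2, P3} ships for at least 108.
Compare {P1, P2}: its best feasible assignment gives total 241.
Compare {P1, P3}: its best feasible assignment gives total 268.
Every other set of open sites that can feasibly serve all demand totals ≥ 241 even under its best assignment. Minimum: 224.

224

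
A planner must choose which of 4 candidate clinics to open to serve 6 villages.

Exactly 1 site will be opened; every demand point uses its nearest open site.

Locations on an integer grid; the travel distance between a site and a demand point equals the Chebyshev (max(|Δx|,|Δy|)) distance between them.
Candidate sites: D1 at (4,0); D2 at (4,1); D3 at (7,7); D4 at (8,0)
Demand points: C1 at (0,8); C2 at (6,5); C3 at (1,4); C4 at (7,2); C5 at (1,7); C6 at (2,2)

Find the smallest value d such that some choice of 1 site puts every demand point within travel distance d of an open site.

7

Open {D2}.
  Farthest demand point is C1 at travel distance 7 (to D2); all others are ≤ 7.
With {D3} the worst case is 7.
With {D1} the worst case is 8.
No size-1 selection achieves below 7.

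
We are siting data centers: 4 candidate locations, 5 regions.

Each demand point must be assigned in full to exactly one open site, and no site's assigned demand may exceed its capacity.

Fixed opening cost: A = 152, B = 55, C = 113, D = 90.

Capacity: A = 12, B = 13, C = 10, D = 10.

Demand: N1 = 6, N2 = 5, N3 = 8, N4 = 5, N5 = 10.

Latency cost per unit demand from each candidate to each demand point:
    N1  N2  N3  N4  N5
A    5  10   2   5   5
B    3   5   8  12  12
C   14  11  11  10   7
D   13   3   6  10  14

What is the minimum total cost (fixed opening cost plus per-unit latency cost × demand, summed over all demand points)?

Open {A, B, C}; cheapest assignment that respects the capacities:
  A (cap 12, load 11): N1, N4 — cost 6×5 + 5×5 = 55
  B (cap 13, load 13): N2, N3 — cost 5×5 + 8×8 = 89
  C (cap 10, load 10): N5 — cost 10×7 = 70
  Shipping 214, fixed 320 → total 534.
  Any other capacity-feasible assignment to {A, B, C} ships for at least 214.
Compare {A, B, C, D}: its best feasible assignment gives total 579.
Compare {A, B, D}: its best feasible assignment gives total 581.
Every other set of open sites that can feasibly serve all demand totals ≥ 579 even under its best assignment. Minimum: 534.

534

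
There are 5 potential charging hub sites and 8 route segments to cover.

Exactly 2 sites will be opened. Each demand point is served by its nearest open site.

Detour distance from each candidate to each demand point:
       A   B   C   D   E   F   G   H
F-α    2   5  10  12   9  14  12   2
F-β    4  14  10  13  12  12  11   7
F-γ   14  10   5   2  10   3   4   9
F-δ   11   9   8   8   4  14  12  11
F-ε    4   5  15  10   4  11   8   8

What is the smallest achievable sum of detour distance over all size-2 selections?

Open {F-α, F-γ}.
  A→F-α 2, B→F-α 5, C→F-γ 5, D→F-γ 2, E→F-α 9, F→F-γ 3, G→F-γ 4, H→F-α 2  ⇒ total 32.
Compare {F-γ, F-ε}: total 35.
Compare {F-β, F-γ}: total 45.
No size-2 selection does better; minimum is 32.

32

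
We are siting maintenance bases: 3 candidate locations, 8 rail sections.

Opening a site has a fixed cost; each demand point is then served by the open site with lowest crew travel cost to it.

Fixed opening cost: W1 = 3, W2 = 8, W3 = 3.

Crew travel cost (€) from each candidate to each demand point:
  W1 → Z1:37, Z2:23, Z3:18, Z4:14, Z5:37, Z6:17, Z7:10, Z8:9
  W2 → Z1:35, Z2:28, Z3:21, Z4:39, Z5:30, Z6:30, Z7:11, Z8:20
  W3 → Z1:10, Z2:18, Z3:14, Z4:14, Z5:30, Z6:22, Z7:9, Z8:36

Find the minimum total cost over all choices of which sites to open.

Open {W1, W3}: assign each demand point to its cheapest open site.
  Z1→W3 10, Z2→W3 18, Z3→W3 14, Z4→W1 14, Z5→W3 30, Z6→W1 17, Z7→W3 9, Z8→W1 9
  crew travel cost 121, fixed 6 → total 127.
Compare {W1, W2, W3}: crew travel cost 121 + fixed 14 = 135.
Compare {W2, W3}: crew travel cost 137 + fixed 11 = 148.
Compare {W3}: crew travel cost 153 + fixed 3 = 156.
All other subsets cost ≥ 135. Minimum total cost: 127.

127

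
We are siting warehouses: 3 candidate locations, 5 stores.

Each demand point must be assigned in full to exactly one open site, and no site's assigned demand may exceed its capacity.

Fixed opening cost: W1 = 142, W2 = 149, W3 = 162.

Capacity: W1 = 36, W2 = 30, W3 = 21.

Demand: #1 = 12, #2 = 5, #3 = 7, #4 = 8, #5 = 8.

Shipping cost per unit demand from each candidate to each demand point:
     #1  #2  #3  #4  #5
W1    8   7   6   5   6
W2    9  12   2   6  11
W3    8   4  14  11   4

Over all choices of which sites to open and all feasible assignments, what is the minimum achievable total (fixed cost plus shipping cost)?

Open {W1, W2}; cheapest assignment that respects the capacities:
  W1 (cap 36, load 33): #1, #2, #4, #5 — cost 12×8 + 5×7 + 8×5 + 8×6 = 219
  W2 (cap 30, load 7): #3 — cost 7×2 = 14
  Shipping 233, fixed 291 → total 524.
  Any other capacity-feasible assignment to {W1, W2} ships for at least 233.
Compare {W2, W3}: its best feasible assignment gives total 533.
Compare {W1, W3}: its best feasible assignment gives total 534.
Every other set of open sites that can feasibly serve all demand totals ≥ 533 even under its best assignment. Minimum: 524.

524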